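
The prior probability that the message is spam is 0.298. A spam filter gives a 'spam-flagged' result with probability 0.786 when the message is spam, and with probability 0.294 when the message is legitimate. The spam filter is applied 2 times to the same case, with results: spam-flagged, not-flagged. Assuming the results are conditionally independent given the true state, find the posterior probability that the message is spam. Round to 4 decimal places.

Posterior P(H) ≈ 0.2560

With H the event that the message is spam, the joint likelihood of the observed sequence is P(data|H) = 0.786·0.214 = 0.16820 and P(data|¬H) = 0.294·0.706 = 0.20756.
Bayes: P(H|data) = 0.298·0.16820 / (0.298·0.16820 + 0.702·0.20756) = 0.050125/0.19583 = 0.2560.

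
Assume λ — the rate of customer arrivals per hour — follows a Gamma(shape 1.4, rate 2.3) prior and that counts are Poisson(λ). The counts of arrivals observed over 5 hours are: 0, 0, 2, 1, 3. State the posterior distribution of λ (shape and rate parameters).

Posterior: Gamma(shape=7.4, rate=7.3)

The Poisson likelihood adds the total count to the shape and the number of exposure periods to the rate. Here ∑xᵢ = 6 and n = 5, so shape 1.4→7.4 and rate 2.3→7.3.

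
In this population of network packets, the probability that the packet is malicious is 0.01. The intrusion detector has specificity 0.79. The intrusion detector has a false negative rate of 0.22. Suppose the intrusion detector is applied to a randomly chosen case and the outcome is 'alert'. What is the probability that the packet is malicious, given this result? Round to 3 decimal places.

Let H be the event that the packet is malicious. P(H) = 0.01, so P(¬H) = 0.99. With E the 'alert' result, P(E|H) = 0.78 and P(E|¬H) = 0.21.
P(E) = 0.78·0.01 + 0.21·0.99 = 0.0078000 + 0.20790 = 0.21570.
By Bayes' theorem, P(H|E) = 0.0078000 / 0.21570 = 0.036.

P(H | E) ≈ 0.036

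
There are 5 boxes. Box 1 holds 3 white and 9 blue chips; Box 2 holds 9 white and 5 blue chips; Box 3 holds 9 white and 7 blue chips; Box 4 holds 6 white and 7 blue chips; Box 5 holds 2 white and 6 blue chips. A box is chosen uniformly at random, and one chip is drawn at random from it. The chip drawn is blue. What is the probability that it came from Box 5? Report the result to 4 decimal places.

Posterior probability ≈ 0.2647

Tabulate prior·likelihood by source: [1] prior 0.2, lik 0.75, product 0.1500; [2] prior 0.2, lik 0.3571, product 0.07143; [3] prior 0.2, lik 0.4375, product 0.08750; [4] prior 0.2, lik 0.5385, product 0.1077; [5] prior 0.2, lik 0.75, product 0.1500.
Normalizing constant = 0.56662; the posterior for Box 5 is its product over the sum, 0.1500/0.56662 = 0.2647.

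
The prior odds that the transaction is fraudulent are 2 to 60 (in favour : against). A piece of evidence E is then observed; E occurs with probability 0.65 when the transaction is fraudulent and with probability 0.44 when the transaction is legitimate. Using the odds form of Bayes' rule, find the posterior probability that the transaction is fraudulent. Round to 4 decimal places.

Posterior probability ≈ 0.0469

Prior odds = 2/60 = 0.033333. In log-odds, ln(0.033333) = -3.4012.
Add log likelihood ratio: ln(1.4773) = 0.39020.
Posterior log-odds = -3.0110, so posterior odds = exp(-3.0110) = 0.049242. Converting, P(H|E) = 0.049242/1.0492 = 0.0469.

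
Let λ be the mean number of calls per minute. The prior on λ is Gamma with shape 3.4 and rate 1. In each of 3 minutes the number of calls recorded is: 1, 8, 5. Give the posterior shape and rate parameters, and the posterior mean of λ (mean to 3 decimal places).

Posterior: Gamma(shape=17.4, rate=4); mean ≈ 4.350

Total count ∑xᵢ = 14 over n = 3 minutes.
Gamma is conjugate to the Poisson likelihood: posterior is Gamma(shape = 3.4+14 = 17.4, rate = 1+3 = 4).
Posterior mean = shape/rate = 17.4/4 = 4.350.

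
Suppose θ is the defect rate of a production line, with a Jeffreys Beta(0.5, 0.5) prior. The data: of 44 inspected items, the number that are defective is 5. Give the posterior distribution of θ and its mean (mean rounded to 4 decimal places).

Posterior: Beta(5.5, 39.5); mean ≈ 0.1222

Observing 5 successes and 39 failures updates Beta(0.5, 0.5) by adding the success and failure counts to the two shape parameters: α = 0.5+5 = 5.5, β = 0.5+39 = 39.5.
Posterior mean = α/(α+β) = 5.5/45 = 0.1222.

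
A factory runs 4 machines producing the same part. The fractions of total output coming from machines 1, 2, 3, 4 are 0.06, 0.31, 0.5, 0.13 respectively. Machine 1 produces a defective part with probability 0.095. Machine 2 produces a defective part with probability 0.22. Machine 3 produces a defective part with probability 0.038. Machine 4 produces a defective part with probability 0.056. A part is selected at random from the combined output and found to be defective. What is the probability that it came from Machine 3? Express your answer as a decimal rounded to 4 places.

P(defective|M1) = 0.095; P(defective|M2) = 0.22; P(defective|M3) = 0.038; P(defective|M4) = 0.056.
Prior × likelihood for each source: 0.06·0.095=0.005700, 0.31·0.22=0.06820, 0.5·0.038=0.01900, 0.13·0.056=0.007280. Summing gives P(defective) = 0.10018.
P(Machine 3 | defective) = 0.01900 / 0.10018 = 0.1897.

Posterior probability ≈ 0.1897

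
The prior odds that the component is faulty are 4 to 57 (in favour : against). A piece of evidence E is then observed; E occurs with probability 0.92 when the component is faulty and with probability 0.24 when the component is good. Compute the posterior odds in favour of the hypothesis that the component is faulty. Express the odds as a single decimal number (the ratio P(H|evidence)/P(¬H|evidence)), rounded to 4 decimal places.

Posterior odds ≈ 0.2690

Prior odds = 4/57 = 0.070175.
Likelihood ratio for E = 0.92/0.24 = 3.8333.
Posterior odds = prior odds × LR = 0.26901.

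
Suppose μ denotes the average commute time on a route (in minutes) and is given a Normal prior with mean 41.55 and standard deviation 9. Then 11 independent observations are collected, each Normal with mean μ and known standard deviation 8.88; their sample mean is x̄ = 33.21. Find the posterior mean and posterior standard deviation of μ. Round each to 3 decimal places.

With known σ, the Normal prior is conjugate. Weight on the data is w = (n/σ²)/(n/σ² + 1/τ₀²) = 0.139498/(0.139498+0.0123457) = 0.91869.
Posterior mean = w·x̄ + (1−w)·μ₀ = 0.91869·33.21 + 0.081305·41.55 = 33.888. Posterior variance = 1/(0.139498+0.0123457) = 6.58574, so SD = 2.566.

Posterior mean ≈ 33.888; posterior SD ≈ 2.566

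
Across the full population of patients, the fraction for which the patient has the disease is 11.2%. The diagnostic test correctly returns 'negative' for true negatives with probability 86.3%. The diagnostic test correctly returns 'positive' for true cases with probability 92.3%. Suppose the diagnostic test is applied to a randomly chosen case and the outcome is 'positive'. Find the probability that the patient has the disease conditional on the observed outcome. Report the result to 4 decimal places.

Write H for 'the patient has the disease'. Prior odds H:¬H = 0.112/0.888 = 0.12613. For the 'positive' outcome, the likelihood ratio is 0.923/0.137 = 6.7372.
Posterior odds = 0.12613 × 6.7372 = 0.84974, so P(H|E) = 0.84974/(1+0.84974) = 0.4594.

P(H | E) ≈ 0.4594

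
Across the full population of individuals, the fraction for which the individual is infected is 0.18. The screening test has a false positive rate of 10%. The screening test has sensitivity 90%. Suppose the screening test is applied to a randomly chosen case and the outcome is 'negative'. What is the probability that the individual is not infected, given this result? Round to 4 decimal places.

P(¬H | E) ≈ 0.9762

Let H be the event that the individual is infected. P(H) = 0.18, so P(¬H) = 0.82. With E the 'negative' result, P(E|H) = 0.1 and P(E|¬H) = 0.9.
P(E) = 0.1·0.18 + 0.9·0.82 = 0.018000 + 0.73800 = 0.75600.
By Bayes' theorem, P(H|E) = 0.018000 / 0.75600 = 0.0238. Hence P(¬H|E) = 1 − 0.0238 = 0.9762.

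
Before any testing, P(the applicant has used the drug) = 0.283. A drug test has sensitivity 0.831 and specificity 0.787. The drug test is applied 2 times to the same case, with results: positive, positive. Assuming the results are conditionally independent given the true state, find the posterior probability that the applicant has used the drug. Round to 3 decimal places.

Let H be the event that the applicant has used the drug; start with P(H) = 0.283. P('positive'|H) = 0.831, P('positive'|¬H) = 0.213.
Update on result 1 ('positive'): P(H) ← 0.831·0.2830 / (0.831·0.2830 + 0.213·0.7170) = 0.23517/0.38789 = 0.6063.
Update on result 2 ('positive'): P(H) ← 0.831·0.6063 / (0.831·0.6063 + 0.213·0.3937) = 0.50382/0.58768 = 0.8573.

Posterior P(H) ≈ 0.857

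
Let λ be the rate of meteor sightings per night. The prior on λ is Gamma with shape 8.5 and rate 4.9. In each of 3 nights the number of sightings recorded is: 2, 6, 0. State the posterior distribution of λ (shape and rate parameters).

The Poisson likelihood adds the total count to the shape and the number of exposure periods to the rate. Here ∑xᵢ = 8 and n = 3, so shape 8.5→16.5 and rate 4.9→7.9.

Posterior: Gamma(shape=16.5, rate=7.9)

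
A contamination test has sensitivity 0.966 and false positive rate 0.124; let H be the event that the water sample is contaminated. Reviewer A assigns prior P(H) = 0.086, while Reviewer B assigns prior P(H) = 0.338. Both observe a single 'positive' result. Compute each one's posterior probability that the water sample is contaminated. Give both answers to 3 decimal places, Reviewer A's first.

P('+'|H) = 0.966, P('+'|¬H) = 0.124.
Reviewer A: numerator 0.966·0.086 = 0.083076; evidence = 0.083076+0.124·0.914 = 0.19641; posterior = 0.423.
Reviewer B: numerator 0.966·0.338 = 0.32651; evidence = 0.32651+0.124·0.662 = 0.40860; posterior = 0.799.

Reviewer A: 0.423; Reviewer B: 0.799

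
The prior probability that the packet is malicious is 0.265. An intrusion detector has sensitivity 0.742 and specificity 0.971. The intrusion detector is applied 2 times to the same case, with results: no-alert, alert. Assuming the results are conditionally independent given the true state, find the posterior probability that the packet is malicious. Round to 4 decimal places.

With H the event that the packet is malicious, the joint likelihood of the observed sequence is P(data|H) = 0.258·0.742 = 0.19144 and P(data|¬H) = 0.971·0.029 = 0.028159.
Bayes: P(H|data) = 0.265·0.19144 / (0.265·0.19144 + 0.735·0.028159) = 0.050731/0.071427 = 0.7102.

Posterior P(H) ≈ 0.7102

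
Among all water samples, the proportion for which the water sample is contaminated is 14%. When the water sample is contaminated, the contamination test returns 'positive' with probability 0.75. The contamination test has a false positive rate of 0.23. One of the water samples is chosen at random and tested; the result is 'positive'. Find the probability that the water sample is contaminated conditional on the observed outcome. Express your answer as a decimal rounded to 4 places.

Let H be the event that the water sample is contaminated. P(H) = 0.14, so P(¬H) = 0.86. With E the 'positive' result, P(E|H) = 0.75 and P(E|¬H) = 0.23.
P(E) = 0.75·0.14 + 0.23·0.86 = 0.10500 + 0.19780 = 0.30280.
By Bayes' theorem, P(H|E) = 0.10500 / 0.30280 = 0.3468.

P(H | E) ≈ 0.3468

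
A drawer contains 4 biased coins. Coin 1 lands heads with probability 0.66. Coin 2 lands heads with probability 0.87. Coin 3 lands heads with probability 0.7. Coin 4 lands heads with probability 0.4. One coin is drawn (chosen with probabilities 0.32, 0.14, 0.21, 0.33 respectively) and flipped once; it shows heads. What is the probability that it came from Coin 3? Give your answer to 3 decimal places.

Posterior probability ≈ 0.240

P(heads|C1) = 0.66; P(heads|C2) = 0.87; P(heads|C3) = 0.7; P(heads|C4) = 0.4.
Prior × likelihood for each source: 0.32·0.66=0.2112, 0.14·0.87=0.1218, 0.21·0.7=0.1470, 0.33·0.4=0.1320. Summing gives P(heads) = 0.61200.
P(Coin 3 | heads) = 0.1470 / 0.61200 = 0.240.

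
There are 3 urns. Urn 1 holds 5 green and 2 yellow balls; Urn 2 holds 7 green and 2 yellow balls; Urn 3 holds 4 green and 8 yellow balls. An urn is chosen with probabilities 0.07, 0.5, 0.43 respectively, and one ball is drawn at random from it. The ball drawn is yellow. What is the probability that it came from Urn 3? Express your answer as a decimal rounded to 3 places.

Tabulate prior·likelihood by source: [1] prior 0.07, lik 0.2857, product 0.02000; [2] prior 0.5, lik 0.2222, product 0.1111; [3] prior 0.43, lik 0.6667, product 0.2867.
Normalizing constant = 0.41778; the posterior for Urn 3 is its product over the sum, 0.2867/0.41778 = 0.686.

Posterior probability ≈ 0.686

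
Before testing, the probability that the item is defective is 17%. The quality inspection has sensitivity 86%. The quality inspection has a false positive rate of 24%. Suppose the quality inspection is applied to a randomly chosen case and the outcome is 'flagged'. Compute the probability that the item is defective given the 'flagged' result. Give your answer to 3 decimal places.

P(H | E) ≈ 0.423

Write H for 'the item is defective'. Prior odds H:¬H = 0.17/0.83 = 0.20482. For the 'flagged' outcome, the likelihood ratio is 0.86/0.24 = 3.5833.
Posterior odds = 0.20482 × 3.5833 = 0.73394, so P(H|E) = 0.73394/(1+0.73394) = 0.423.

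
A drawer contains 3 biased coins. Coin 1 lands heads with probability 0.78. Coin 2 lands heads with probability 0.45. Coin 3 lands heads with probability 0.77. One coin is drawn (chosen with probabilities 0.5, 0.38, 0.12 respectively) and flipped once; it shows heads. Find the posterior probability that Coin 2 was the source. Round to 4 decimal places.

Tabulate prior·likelihood by source: [1] prior 0.5, lik 0.78, product 0.3900; [2] prior 0.38, lik 0.45, product 0.1710; [3] prior 0.12, lik 0.77, product 0.09240.
Normalizing constant = 0.65340; the posterior for Coin 2 is its product over the sum, 0.1710/0.65340 = 0.2617.

Posterior probability ≈ 0.2617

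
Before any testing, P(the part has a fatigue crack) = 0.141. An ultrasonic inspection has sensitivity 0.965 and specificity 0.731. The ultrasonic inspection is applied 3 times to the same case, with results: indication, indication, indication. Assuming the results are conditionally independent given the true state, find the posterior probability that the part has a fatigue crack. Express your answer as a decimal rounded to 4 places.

Posterior P(H) ≈ 0.8834

With H the event that the part has a fatigue crack, the joint likelihood of the observed sequence is P(data|H) = 0.965·0.965·0.965 = 0.89863 and P(data|¬H) = 0.269·0.269·0.269 = 0.019465.
Bayes: P(H|data) = 0.141·0.89863 / (0.141·0.89863 + 0.859·0.019465) = 0.12671/0.14343 = 0.8834.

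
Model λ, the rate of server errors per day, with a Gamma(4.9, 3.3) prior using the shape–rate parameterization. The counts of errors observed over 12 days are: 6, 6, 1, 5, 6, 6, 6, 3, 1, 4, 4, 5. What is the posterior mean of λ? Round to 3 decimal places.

Posterior mean ≈ 3.784

The Poisson likelihood adds the total count to the shape and the number of exposure periods to the rate. Here ∑xᵢ = 53 and n = 12, so shape 4.9→57.9 and rate 3.3→15.3.
E[λ | data] = 57.9/15.3 = 3.784.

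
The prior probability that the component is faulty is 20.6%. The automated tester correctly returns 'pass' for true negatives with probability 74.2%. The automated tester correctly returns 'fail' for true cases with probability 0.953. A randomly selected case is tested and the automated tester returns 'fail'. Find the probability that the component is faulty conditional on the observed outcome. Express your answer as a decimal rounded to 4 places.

Write H for 'the component is faulty'. Prior odds H:¬H = 0.206/0.794 = 0.25945. For the 'fail' outcome, the likelihood ratio is 0.953/0.258 = 3.6938.
Posterior odds = 0.25945 × 3.6938 = 0.95834, so P(H|E) = 0.95834/(1+0.95834) = 0.4894.

P(H | E) ≈ 0.4894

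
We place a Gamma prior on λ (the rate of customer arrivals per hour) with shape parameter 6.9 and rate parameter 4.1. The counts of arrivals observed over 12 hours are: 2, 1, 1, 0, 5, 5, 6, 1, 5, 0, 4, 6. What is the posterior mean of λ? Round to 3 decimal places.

Posterior mean ≈ 2.665

Total count ∑xᵢ = 36 over n = 12 hours.
Gamma is conjugate to the Poisson likelihood: posterior is Gamma(shape = 6.9+36 = 42.9, rate = 4.1+12 = 16.1).
E[λ | data] = 42.9/16.1 = 2.665.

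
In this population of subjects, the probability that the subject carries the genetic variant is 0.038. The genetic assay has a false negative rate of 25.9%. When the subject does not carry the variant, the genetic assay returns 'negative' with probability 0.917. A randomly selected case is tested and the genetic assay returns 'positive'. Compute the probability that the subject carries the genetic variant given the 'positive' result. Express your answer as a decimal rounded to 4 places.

P(H | E) ≈ 0.2607

Let H be the event that the subject carries the genetic variant. P(H) = 0.038, so P(¬H) = 0.962. With E the 'positive' result, P(E|H) = 0.741 and P(E|¬H) = 0.083.
P(E) = 0.741·0.038 + 0.083·0.962 = 0.028158 + 0.079846 = 0.10800.
By Bayes' theorem, P(H|E) = 0.028158 / 0.10800 = 0.2607.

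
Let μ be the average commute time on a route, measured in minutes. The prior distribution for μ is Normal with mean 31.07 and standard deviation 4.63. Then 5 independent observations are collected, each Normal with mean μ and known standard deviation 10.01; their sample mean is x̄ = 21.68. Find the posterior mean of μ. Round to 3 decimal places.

Posterior mean ≈ 26.217

Prior precision 1/τ₀² = 1/4.63² = 0.0466485; data precision n/σ² = 5/10.01² = 0.0499001.
Posterior precision = 0.0466485 + 0.0499001 = 0.0965487.
Posterior mean = (0.0466485·31.07 + 0.0499001·21.68) / 0.0965487 = 26.217.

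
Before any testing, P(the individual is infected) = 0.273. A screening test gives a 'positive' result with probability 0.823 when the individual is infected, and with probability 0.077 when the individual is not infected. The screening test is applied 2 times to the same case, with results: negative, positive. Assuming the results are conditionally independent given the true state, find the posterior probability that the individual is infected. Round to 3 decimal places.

Posterior P(H) ≈ 0.435

With H the event that the individual is infected, the joint likelihood of the observed sequence is P(data|H) = 0.177·0.823 = 0.14567 and P(data|¬H) = 0.923·0.077 = 0.071071.
Bayes: P(H|data) = 0.273·0.14567 / (0.273·0.14567 + 0.727·0.071071) = 0.039768/0.091437 = 0.4349.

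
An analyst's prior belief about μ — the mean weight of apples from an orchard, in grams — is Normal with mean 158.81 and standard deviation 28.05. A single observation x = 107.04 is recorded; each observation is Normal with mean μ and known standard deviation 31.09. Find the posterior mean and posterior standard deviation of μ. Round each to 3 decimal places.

Posterior mean ≈ 135.579; posterior SD ≈ 20.826

With known σ, the Normal prior is conjugate. Weight on the data is w = (n/σ²)/(n/σ² + 1/τ₀²) = 0.00103457/(0.00103457+0.00127097) = 0.44873.
Posterior mean = w·x̄ + (1−w)·μ₀ = 0.44873·107.04 + 0.55127·158.81 = 135.579. Posterior variance = 1/(0.00103457+0.00127097) = 433.739, so SD = 20.826.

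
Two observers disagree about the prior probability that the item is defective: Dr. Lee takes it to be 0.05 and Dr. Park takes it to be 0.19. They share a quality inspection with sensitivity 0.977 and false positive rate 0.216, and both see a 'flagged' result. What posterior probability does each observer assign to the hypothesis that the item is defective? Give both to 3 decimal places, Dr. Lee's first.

The likelihood ratio for a 'flagged' result is 0.977/0.216 = 4.5231.
Dr. Lee: prior odds 0.05/0.95 = 0.052632; posterior odds 0.23806; posterior probability 0.192.
Dr. Park: prior odds 0.19/0.81 = 0.23457; posterior odds 1.0610; posterior probability 0.515.

Dr. Lee: 0.192; Dr. Park: 0.515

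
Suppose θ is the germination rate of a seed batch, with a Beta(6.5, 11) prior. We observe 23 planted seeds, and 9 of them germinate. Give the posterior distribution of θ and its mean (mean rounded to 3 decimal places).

The binomial likelihood is conjugate to the Beta prior: with 9 successes and 14 failures, the posterior is Beta(6.5+9, 11+14) = Beta(15.5, 25).
E[θ | data] = 15.5/(15.5+25) = 0.383.

Posterior: Beta(15.5, 25); mean ≈ 0.383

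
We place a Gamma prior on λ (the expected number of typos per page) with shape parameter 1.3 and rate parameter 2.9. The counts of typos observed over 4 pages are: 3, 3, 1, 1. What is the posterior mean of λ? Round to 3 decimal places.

Total count ∑xᵢ = 8 over n = 4 pages.
Gamma is conjugate to the Poisson likelihood: posterior is Gamma(shape = 1.3+8 = 9.3, rate = 2.9+4 = 6.9).
Posterior mean = shape/rate = 9.3/6.9 = 1.348.

Posterior mean ≈ 1.348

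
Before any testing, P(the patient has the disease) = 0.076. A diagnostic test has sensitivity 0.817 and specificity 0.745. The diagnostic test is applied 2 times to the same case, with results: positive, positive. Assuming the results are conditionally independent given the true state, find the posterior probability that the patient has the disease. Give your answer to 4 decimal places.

Posterior P(H) ≈ 0.4578

Let H be the event that the patient has the disease; start with P(H) = 0.076. P('positive'|H) = 0.817, P('positive'|¬H) = 0.255.
Update on result 1 ('positive'): P(H) ← 0.817·0.0760 / (0.817·0.0760 + 0.255·0.9240) = 0.062092/0.29771 = 0.2086.
Update on result 2 ('positive'): P(H) ← 0.817·0.2086 / (0.817·0.2086 + 0.255·0.7914) = 0.17040/0.37221 = 0.4578.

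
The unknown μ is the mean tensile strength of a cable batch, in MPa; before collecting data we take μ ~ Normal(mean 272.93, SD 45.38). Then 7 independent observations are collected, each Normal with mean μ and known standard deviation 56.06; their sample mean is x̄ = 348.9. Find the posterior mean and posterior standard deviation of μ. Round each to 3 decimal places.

Prior precision 1/τ₀² = 1/45.38² = 0.00048559; data precision n/σ² = 7/56.06² = 0.00222737.
Posterior precision = 0.00048559 + 0.00222737 = 0.00271296, giving posterior SD = 1/√0.00271296 = 19.199.
Posterior mean = (0.00048559·272.93 + 0.00222737·348.9) / 0.00271296 = 335.302.

Posterior mean ≈ 335.302; posterior SD ≈ 19.199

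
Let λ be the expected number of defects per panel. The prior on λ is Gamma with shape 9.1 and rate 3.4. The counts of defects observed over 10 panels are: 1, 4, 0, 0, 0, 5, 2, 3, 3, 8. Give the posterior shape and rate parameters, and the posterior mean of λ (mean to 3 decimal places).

Posterior: Gamma(shape=35.1, rate=13.4); mean ≈ 2.619

Total count ∑xᵢ = 26 over n = 10 panels.
Gamma is conjugate to the Poisson likelihood: posterior is Gamma(shape = 9.1+26 = 35.1, rate = 3.4+10 = 13.4).
Posterior mean = shape/rate = 35.1/13.4 = 2.619.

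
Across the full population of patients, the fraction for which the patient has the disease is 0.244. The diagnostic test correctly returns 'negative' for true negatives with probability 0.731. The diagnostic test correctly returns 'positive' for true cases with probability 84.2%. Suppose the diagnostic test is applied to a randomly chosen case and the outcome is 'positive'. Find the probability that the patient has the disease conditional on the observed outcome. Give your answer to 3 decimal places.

P(H | E) ≈ 0.503

Let H be the event that the patient has the disease. P(H) = 0.244, so P(¬H) = 0.756. With E the 'positive' result, P(E|H) = 0.842 and P(E|¬H) = 0.269.
P(E) = 0.842·0.244 + 0.269·0.756 = 0.20545 + 0.20336 = 0.40881.
By Bayes' theorem, P(H|E) = 0.20545 / 0.40881 = 0.503.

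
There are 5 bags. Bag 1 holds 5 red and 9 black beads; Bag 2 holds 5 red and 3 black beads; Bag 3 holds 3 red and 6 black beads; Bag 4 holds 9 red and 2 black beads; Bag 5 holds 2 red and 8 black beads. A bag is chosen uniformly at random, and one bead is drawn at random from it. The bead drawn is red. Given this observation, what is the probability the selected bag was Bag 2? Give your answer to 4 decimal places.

Posterior probability ≈ 0.2678

P(red|Bag 1) = 0.3571; P(red|Bag 2) = 0.625; P(red|Bag 3) = 0.3333; P(red|Bag 4) = 0.8182; P(red|Bag 5) = 0.2.
Prior × likelihood for each source: 0.2·0.3571=0.07143, 0.2·0.625=0.1250, 0.2·0.3333=0.06667, 0.2·0.8182=0.1636, 0.2·0.2=0.04000. Summing gives P(red) = 0.46673.
P(Bag 2 | red) = 0.1250 / 0.46673 = 0.2678.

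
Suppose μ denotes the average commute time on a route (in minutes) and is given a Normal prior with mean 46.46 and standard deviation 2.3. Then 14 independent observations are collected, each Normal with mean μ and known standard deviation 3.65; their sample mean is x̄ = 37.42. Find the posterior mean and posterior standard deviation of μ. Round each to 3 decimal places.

Posterior mean ≈ 38.798; posterior SD ≈ 0.898

Prior precision 1/τ₀² = 1/2.3² = 0.189036; data precision n/σ² = 14/3.65² = 1.05085.
Posterior precision = 0.189036 + 1.05085 = 1.23989, giving posterior SD = 1/√1.23989 = 0.898.
Posterior mean = (0.189036·46.46 + 1.05085·37.42) / 1.23989 = 38.798.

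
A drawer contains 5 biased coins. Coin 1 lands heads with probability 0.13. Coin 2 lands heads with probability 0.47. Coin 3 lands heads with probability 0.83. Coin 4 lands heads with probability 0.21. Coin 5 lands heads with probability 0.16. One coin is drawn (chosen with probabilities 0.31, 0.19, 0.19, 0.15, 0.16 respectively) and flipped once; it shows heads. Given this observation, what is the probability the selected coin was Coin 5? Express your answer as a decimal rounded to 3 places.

Posterior probability ≈ 0.074

Tabulate prior·likelihood by source: [1] prior 0.31, lik 0.13, product 0.04030; [2] prior 0.19, lik 0.47, product 0.08930; [3] prior 0.19, lik 0.83, product 0.1577; [4] prior 0.15, lik 0.21, product 0.03150; [5] prior 0.16, lik 0.16, product 0.02560.
Normalizing constant = 0.34440; the posterior for Coin 5 is its product over the sum, 0.02560/0.34440 = 0.074.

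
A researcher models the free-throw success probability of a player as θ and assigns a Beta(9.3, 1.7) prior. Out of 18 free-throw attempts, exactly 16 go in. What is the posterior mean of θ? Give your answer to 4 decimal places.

Posterior mean ≈ 0.8724

The binomial likelihood is conjugate to the Beta prior: with 16 successes and 2 failures, the posterior is Beta(9.3+16, 1.7+2) = Beta(25.3, 3.7).
E[θ | data] = 25.3/(25.3+3.7) = 0.8724.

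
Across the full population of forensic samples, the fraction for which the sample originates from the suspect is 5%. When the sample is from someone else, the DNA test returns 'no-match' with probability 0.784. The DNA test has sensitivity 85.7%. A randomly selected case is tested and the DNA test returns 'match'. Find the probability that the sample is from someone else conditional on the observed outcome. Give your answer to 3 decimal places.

Write H for 'the sample originates from the suspect'. Prior odds H:¬H = 0.05/0.95 = 0.052632. For the 'match' outcome, the likelihood ratio is 0.857/0.216 = 3.9676.
Posterior odds = 0.052632 × 3.9676 = 0.20882, so P(H|E) = 0.20882/(1+0.20882) = 0.173. Then P(¬H|E) = 1 − 0.173 = 0.827.

P(¬H | E) ≈ 0.827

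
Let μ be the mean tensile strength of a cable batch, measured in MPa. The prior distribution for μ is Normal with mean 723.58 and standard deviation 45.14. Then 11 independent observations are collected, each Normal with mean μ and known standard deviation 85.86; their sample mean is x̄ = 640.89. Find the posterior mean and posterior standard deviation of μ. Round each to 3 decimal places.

With known σ, the Normal prior is conjugate. Weight on the data is w = (n/σ²)/(n/σ² + 1/τ₀²) = 0.00149214/(0.00149214+0.00049077) = 0.75250.
Posterior mean = w·x̄ + (1−w)·μ₀ = 0.75250·640.89 + 0.24750·723.58 = 661.356. Posterior variance = 1/(0.00149214+0.00049077) = 504.308, so SD = 22.457.

Posterior mean ≈ 661.356; posterior SD ≈ 22.457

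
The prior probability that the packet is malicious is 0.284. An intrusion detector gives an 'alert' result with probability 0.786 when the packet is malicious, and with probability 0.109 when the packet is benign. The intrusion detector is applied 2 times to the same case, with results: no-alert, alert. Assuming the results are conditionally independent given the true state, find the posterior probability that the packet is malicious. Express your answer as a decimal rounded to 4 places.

With H the event that the packet is malicious, the joint likelihood of the observed sequence is P(data|H) = 0.214·0.786 = 0.16820 and P(data|¬H) = 0.891·0.109 = 0.097119.
Bayes: P(H|data) = 0.284·0.16820 / (0.284·0.16820 + 0.716·0.097119) = 0.047770/0.11731 = 0.4072.

Posterior P(H) ≈ 0.4072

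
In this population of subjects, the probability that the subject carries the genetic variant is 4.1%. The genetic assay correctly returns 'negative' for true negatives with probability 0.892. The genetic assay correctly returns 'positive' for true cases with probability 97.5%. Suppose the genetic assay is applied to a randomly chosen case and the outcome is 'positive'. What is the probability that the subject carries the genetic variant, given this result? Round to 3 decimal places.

P(H | E) ≈ 0.278

Write H for 'the subject carries the genetic variant'. Prior odds H:¬H = 0.041/0.959 = 0.042753. For the 'positive' outcome, the likelihood ratio is 0.975/0.108 = 9.0278.
Posterior odds = 0.042753 × 9.0278 = 0.38596, so P(H|E) = 0.38596/(1+0.38596) = 0.278.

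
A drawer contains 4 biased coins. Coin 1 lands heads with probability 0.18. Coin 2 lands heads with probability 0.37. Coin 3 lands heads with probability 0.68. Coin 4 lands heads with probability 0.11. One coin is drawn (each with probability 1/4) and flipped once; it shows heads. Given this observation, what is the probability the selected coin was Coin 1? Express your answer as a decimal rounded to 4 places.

Posterior probability ≈ 0.1343

P(heads|C1) = 0.18; P(heads|C2) = 0.37; P(heads|C3) = 0.68; P(heads|C4) = 0.11.
Prior × likelihood for each source: 0.25·0.18=0.04500, 0.25·0.37=0.09250, 0.25·0.68=0.1700, 0.25·0.11=0.02750. Summing gives P(heads) = 0.33500.
P(Coin 1 | heads) = 0.04500 / 0.33500 = 0.1343.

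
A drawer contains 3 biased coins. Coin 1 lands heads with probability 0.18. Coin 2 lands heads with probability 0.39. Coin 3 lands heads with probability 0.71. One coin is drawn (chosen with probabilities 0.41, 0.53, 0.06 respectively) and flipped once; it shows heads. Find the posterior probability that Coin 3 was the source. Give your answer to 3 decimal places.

Tabulate prior·likelihood by source: [1] prior 0.41, lik 0.18, product 0.07380; [2] prior 0.53, lik 0.39, product 0.2067; [3] prior 0.06, lik 0.71, product 0.04260.
Normalizing constant = 0.32310; the posterior for Coin 3 is its product over the sum, 0.04260/0.32310 = 0.132.

Posterior probability ≈ 0.132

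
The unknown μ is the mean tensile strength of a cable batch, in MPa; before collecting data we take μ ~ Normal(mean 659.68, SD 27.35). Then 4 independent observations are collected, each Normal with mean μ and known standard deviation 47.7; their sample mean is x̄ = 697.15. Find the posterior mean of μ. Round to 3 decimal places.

Posterior mean ≈ 680.965

Prior precision 1/τ₀² = 1/27.35² = 0.00133686; data precision n/σ² = 4/47.7² = 0.00175802.
Posterior precision = 0.00133686 + 0.00175802 = 0.00309488.
Posterior mean = (0.00133686·659.68 + 0.00175802·697.15) / 0.00309488 = 680.965.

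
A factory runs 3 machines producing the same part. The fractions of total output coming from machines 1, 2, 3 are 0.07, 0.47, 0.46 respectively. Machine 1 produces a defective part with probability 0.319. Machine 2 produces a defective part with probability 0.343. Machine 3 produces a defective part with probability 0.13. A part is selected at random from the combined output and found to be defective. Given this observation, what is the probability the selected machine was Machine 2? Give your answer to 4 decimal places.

Posterior probability ≈ 0.6625

Tabulate prior·likelihood by source: [1] prior 0.07, lik 0.319, product 0.02233; [2] prior 0.47, lik 0.343, product 0.1612; [3] prior 0.46, lik 0.13, product 0.05980.
Normalizing constant = 0.24334; the posterior for Machine 2 is its product over the sum, 0.1612/0.24334 = 0.6625.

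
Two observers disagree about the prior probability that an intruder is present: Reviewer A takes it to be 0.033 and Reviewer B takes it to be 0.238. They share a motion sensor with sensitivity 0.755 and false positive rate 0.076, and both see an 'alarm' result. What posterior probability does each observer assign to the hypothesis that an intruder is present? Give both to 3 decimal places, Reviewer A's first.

Reviewer A: 0.253; Reviewer B: 0.756

The likelihood ratio for an 'alarm' result is 0.755/0.076 = 9.9342.
Reviewer A: prior odds 0.033/0.967 = 0.034126; posterior odds 0.33902; posterior probability 0.253.
Reviewer B: prior odds 0.238/0.762 = 0.31234; posterior odds 3.1028; posterior probability 0.756.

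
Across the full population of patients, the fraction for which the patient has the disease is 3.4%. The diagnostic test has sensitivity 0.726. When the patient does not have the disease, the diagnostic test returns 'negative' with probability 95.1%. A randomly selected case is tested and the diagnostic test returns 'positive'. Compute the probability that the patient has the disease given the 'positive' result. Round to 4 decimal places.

Let H be the event that the patient has the disease. P(H) = 0.034, so P(¬H) = 0.966. With E the 'positive' result, P(E|H) = 0.726 and P(E|¬H) = 0.049.
P(E) = 0.726·0.034 + 0.049·0.966 = 0.024684 + 0.047334 = 0.072018.
By Bayes' theorem, P(H|E) = 0.024684 / 0.072018 = 0.3427.

P(H | E) ≈ 0.3427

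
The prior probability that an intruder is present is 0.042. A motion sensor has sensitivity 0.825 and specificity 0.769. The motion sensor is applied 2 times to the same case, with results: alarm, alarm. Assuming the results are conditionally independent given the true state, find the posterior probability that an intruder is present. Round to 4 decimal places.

With H the event that an intruder is present, the joint likelihood of the observed sequence is P(data|H) = 0.825·0.825 = 0.68062 and P(data|¬H) = 0.231·0.231 = 0.053361.
Bayes: P(H|data) = 0.042·0.68062 / (0.042·0.68062 + 0.958·0.053361) = 0.028586/0.079706 = 0.3586.

Posterior P(H) ≈ 0.3586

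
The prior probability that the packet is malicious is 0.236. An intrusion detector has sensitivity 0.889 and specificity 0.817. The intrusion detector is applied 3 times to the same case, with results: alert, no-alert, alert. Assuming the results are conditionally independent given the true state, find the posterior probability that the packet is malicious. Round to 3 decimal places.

Let H be the event that the packet is malicious; start with P(H) = 0.236. P('alert'|H) = 0.889, P('alert'|¬H) = 0.183.
Update on result 1 ('alert'): P(H) ← 0.889·0.2360 / (0.889·0.2360 + 0.183·0.7640) = 0.20980/0.34962 = 0.6001.
Update on result 2 ('no-alert'): P(H) ← 0.111·0.6001 / (0.111·0.6001 + 0.817·0.3999) = 0.066611/0.39333 = 0.1694.
Update on result 3 ('alert'): P(H) ← 0.889·0.1694 / (0.889·0.1694 + 0.183·0.8306) = 0.15055/0.30256 = 0.4976.

Posterior P(H) ≈ 0.498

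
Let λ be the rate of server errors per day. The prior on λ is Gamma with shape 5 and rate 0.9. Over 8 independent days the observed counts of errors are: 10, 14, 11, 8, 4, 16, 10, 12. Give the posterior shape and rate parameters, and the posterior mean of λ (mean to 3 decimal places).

Posterior: Gamma(shape=90, rate=8.9); mean ≈ 10.112

The Poisson likelihood adds the total count to the shape and the number of exposure periods to the rate. Here ∑xᵢ = 85 and n = 8, so shape 5→90 and rate 0.9→8.9.
Posterior mean = shape/rate = 90/8.9 = 10.112.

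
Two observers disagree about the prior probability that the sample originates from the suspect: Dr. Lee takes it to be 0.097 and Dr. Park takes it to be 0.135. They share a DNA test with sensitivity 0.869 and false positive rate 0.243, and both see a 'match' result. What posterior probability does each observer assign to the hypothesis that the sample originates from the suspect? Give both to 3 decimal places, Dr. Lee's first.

The likelihood ratio for a 'match' result is 0.869/0.243 = 3.5761.
Dr. Lee: prior odds 0.097/0.903 = 0.10742; posterior odds 0.38415; posterior probability 0.278.
Dr. Park: prior odds 0.135/0.865 = 0.15607; posterior odds 0.55812; posterior probability 0.358.

Dr. Lee: 0.278; Dr. Park: 0.358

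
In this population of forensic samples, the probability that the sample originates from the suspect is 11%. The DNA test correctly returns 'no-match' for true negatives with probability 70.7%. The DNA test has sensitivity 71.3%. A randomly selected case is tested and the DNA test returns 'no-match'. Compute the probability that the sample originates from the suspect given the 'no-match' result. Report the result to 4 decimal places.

Write H for 'the sample originates from the suspect'. Prior odds H:¬H = 0.11/0.89 = 0.12360. For the 'no-match' outcome, the likelihood ratio is 0.287/0.707 = 0.40594.
Posterior odds = 0.12360 × 0.40594 = 0.050172, so P(H|E) = 0.050172/(1+0.050172) = 0.0478.

P(H | E) ≈ 0.0478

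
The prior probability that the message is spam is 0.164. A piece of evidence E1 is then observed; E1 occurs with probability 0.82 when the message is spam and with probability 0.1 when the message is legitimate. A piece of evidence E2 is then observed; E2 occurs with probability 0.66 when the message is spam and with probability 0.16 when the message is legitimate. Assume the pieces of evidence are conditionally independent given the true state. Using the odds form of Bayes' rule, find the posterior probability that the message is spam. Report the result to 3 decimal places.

Posterior probability ≈ 0.869

Prior odds = 0.164/(1−0.164) = 0.19617. In log-odds, ln(0.19617) = -1.6288.
Add log likelihood ratios: ln(8.2000) + ln(4.1250) = 3.5212.
Posterior log-odds = 1.8924, so posterior odds = exp(1.8924) = 6.6355. Converting, P(H|E) = 6.6355/7.6355 = 0.869.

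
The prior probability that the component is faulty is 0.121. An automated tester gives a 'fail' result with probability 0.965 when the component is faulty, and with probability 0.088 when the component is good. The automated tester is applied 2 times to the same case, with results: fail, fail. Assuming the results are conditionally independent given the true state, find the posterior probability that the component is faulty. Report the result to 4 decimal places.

Posterior P(H) ≈ 0.9430

With H the event that the component is faulty, the joint likelihood of the observed sequence is P(data|H) = 0.965·0.965 = 0.93122 and P(data|¬H) = 0.088·0.088 = 0.0077440.
Bayes: P(H|data) = 0.121·0.93122 / (0.121·0.93122 + 0.879·0.0077440) = 0.11268/0.11949 = 0.9430.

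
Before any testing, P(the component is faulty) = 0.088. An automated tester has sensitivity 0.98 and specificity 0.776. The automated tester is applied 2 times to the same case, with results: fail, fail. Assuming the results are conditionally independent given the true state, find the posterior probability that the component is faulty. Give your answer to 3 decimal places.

Posterior P(H) ≈ 0.649

Let H be the event that the component is faulty; start with P(H) = 0.088. P('fail'|H) = 0.98, P('fail'|¬H) = 0.224.
Update on result 1 ('fail'): P(H) ← 0.98·0.0880 / (0.98·0.0880 + 0.224·0.9120) = 0.086240/0.29053 = 0.2968.
Update on result 2 ('fail'): P(H) ← 0.98·0.2968 / (0.98·0.2968 + 0.224·0.7032) = 0.29090/0.44841 = 0.6487.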